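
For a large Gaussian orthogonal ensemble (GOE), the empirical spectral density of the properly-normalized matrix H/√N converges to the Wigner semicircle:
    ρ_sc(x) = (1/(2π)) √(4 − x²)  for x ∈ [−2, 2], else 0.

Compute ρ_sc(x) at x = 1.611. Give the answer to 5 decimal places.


ρ_sc(x) = (1/(2π)) √(4 − x²). With x = 1.611:
  4 − x² = 4 − (1.611)² = 4 − 2.595321 = 1.404679.
  √(4 − x²) = 1.185192.
  1/(2π) = 0.159155.
  ρ_sc(1.611) = 0.159155 · 1.185192 = 0.188629.

Rounded to 5 decimal places: ρ_sc(1.611) ≈ 0.18863.


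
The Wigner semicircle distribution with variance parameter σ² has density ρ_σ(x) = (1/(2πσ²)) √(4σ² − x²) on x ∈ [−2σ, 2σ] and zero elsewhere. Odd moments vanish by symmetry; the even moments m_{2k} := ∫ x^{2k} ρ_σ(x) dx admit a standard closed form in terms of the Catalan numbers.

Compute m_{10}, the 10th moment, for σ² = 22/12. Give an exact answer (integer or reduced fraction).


By the scaled semicircle moment identity, m_{2k} = σ^{2k} · C_k with k = 5.
C_5 = (1/(k+1)) · C(2k, k) = (1/6) · C(10, 5) = (1/6) · 252 = 42.
σ^{2k} = (σ²)^k = (22/12)^5 = 161051/7776.

Therefore m_{10} = σ^{10} · C_5 = (161051/7776) · 42 = 1127357/1296.


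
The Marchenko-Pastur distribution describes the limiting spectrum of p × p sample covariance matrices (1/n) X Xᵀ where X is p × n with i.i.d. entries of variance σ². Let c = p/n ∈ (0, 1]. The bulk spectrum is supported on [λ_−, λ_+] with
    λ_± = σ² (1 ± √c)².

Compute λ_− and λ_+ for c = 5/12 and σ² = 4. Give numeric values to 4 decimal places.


c = 5/12 = 0.416667; √c = 0.645497.
λ_− = σ² (1 − √c)² = 4 · (1 − 0.645497)² = 4 · (0.354503)² = 0.502689.
λ_+ = σ² (1 + √c)² = 4 · (1 + 0.645497)² = 4 · (1.645497)² = 10.830644.

Rounded to 4 decimal places: λ_− ≈ 0.5027, λ_+ ≈ 10.8306.


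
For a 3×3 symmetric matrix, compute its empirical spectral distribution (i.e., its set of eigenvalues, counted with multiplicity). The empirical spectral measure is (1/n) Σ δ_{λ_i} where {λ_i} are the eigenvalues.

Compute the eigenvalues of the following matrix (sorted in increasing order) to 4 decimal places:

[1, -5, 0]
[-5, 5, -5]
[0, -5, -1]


Since M is real symmetric, all three eigenvalues are real; they are the roots of det(λI − M) = λ³ − (tr M) λ² + s λ − det M, where s is the sum of the principal 2×2 minors.
tr M = 1 + 5 + (-1) = 5.
s = (1·5 − (-5)²) + (1·(-1) − 0²) + (5·(-1) − (-5)²) = -20 + (-1) + (-30) = -51.
det M (expand along row 1) = 1·(-30) − (-5)·5 + 0·25 = -5.
Characteristic polynomial: λ³ − 5λ² − 51λ + 5 = 0.
Substitute λ = y + (tr M)/3 = y + 1.666667 to remove the quadratic term: y³ + p·y + q = 0 with p = s − (tr M)²/3 = -59.333333 and q = −2(tr M)³/27 + (tr M)·s/3 − det M = -89.259259.
Three real roots ⇒ use the trigonometric (Viète) form: r = 2√(−p/3) = 8.894443, φ = arccos(3q/(p·r)) = arccos(0.507408) = 1.038623 rad.
y_k = r·cos(φ/3 − 2πk/3) for k = 0, 1, 2 gives y = 8.366703, -1.569534, -6.797169.
λ_k = y_k + 1.666667 gives λ = 10.0334, 0.0971, -5.1305 (check: the sum is 5.0000 = tr M).

Eigenvalues sorted in increasing order: [-5.1305, 0.0971, 10.0334].


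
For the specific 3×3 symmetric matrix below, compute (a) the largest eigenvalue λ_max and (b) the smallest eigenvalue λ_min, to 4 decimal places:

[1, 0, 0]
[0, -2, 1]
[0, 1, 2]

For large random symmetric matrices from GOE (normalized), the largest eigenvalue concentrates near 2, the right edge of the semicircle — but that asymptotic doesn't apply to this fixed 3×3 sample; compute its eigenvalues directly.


Since M is real symmetric, all three eigenvalues are real; they are the roots of det(λI − M) = λ³ − (tr M) λ² + s λ − det M, where s is the sum of the principal 2×2 minors.
tr M = 1 + (-2) + 2 = 1.
s = (1·(-2) − 0²) + (1·2 − 0²) + ((-2)·2 − 1²) = -2 + 2 + (-5) = -5.
det M (expand along row 1) = 1·(-5) − 0·0 + 0·0 = -5.
Characteristic polynomial: λ³ − λ² − 5λ + 5 = 0.
Substitute λ = y + (tr M)/3 = y + 0.333333 to remove the quadratic term: y³ + p·y + q = 0 with p = s − (tr M)²/3 = -5.333333 and q = −2(tr M)³/27 + (tr M)·s/3 − det M = 3.259259.
Three real roots ⇒ use the trigonometric (Viète) form: r = 2√(−p/3) = 2.666667, φ = arccos(3q/(p·r)) = arccos(-0.687500) = 2.328837 rad.
y_k = r·cos(φ/3 − 2πk/3) for k = 0, 1, 2 gives y = 1.902735, 0.666667, -2.569401.
λ_k = y_k + 0.333333 gives λ = 2.2361, 1.0000, -2.2361 (check: the sum is 1.0000 = tr M).

Hence λ_max = 2.2361 and λ_min = -2.2361.


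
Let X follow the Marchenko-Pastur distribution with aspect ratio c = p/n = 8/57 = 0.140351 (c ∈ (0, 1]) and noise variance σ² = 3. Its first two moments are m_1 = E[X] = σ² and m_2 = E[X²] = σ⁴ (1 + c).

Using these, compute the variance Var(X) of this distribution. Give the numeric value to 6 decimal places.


m_1 = E[X] = σ² = 3, so m_1² = 9.
m_2 = E[X²] = σ⁴ (1 + c) = 9 · (1 + 0.140351) = 9 · 1.140351 = 10.263158.
(Note m_2 − m_1² simplifies to c · σ⁴ = 0.140351 · 9.)

Var(X) = m_2 − m_1² = 10.263158 − 9 = 1.263158.


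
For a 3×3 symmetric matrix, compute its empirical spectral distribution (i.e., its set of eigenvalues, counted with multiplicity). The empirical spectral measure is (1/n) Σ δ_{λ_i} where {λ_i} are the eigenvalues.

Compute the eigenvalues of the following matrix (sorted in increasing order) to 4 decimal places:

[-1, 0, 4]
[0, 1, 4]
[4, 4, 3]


Since M is real symmetric, all three eigenvalues are real; they are the roots of det(λI − M) = λ³ − (tr M) λ² + s λ − det M, where s is the sum of the principal 2×2 minors.
tr M = -1 + 1 + 3 = 3.
s = ((-1)·1 − 0²) + ((-1)·3 − 4²) + (1·3 − 4²) = -1 + (-19) + (-13) = -33.
det M (expand along row 1) = (-1)·(-13) − 0·(-16) + 4·(-4) = -3.
Characteristic polynomial: λ³ − 3λ² − 33λ + 3 = 0.
Substitute λ = y + (tr M)/3 = y + 1.000000 to remove the quadratic term: y³ + p·y + q = 0 with p = s − (tr M)²/3 = -36.000000 and q = −2(tr M)³/27 + (tr M)·s/3 − det M = -32.000000.
Three real roots ⇒ use the trigonometric (Viète) form: r = 2√(−p/3) = 6.928203, φ = arccos(3q/(p·r)) = arccos(0.384900) = 1.175697 rad.
y_k = r·cos(φ/3 − 2πk/3) for k = 0, 1, 2 gives y = 6.402945, -0.909808, -5.493136.
λ_k = y_k + 1.000000 gives λ = 7.4029, 0.0902, -4.4931 (check: the sum is 3.0000 = tr M).

Eigenvalues sorted in increasing order: [-4.4931, 0.0902, 7.4029].


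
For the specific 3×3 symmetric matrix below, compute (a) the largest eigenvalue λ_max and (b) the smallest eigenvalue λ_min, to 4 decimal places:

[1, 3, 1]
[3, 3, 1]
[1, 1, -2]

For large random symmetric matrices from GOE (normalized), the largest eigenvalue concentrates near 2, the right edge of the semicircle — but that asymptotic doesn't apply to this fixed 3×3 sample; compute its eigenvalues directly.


Since M is real symmetric, all three eigenvalues are real; they are the roots of det(λI − M) = λ³ − (tr M) λ² + s λ − det M, where s is the sum of the principal 2×2 minors.
tr M = 1 + 3 + (-2) = 2.
s = (1·3 − 3²) + (1·(-2) − 1²) + (3·(-2) − 1²) = -6 + (-3) + (-7) = -16.
det M (expand along row 1) = 1·(-7) − 3·(-7) + 1·0 = 14.
Characteristic polynomial: λ³ − 2λ² − 16λ − 14 = 0.
Substitute λ = y + (tr M)/3 = y + 0.666667 to remove the quadratic term: y³ + p·y + q = 0 with p = s − (tr M)²/3 = -17.333333 and q = −2(tr M)³/27 + (tr M)·s/3 − det M = -25.259259.
Three real roots ⇒ use the trigonometric (Viète) form: r = 2√(−p/3) = 4.807402, φ = arccos(3q/(p·r)) = arccos(0.909388) = 0.428985 rad.
y_k = r·cos(φ/3 − 2πk/3) for k = 0, 1, 2 gives y = 4.758335, -1.785859, -2.972477.
λ_k = y_k + 0.666667 gives λ = 5.4250, -1.1192, -2.3058 (check: the sum is 2.0000 = tr M).

Hence λ_max = 5.4250 and λ_min = -2.3058.


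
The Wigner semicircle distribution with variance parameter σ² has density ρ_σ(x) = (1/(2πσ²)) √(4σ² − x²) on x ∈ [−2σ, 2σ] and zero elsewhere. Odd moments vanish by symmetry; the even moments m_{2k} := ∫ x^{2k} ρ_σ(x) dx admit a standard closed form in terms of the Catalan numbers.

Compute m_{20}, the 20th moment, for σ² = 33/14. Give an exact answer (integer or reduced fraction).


By the scaled semicircle moment identity, m_{2k} = σ^{2k} · C_k with k = 10.
C_10 = (1/(k+1)) · C(2k, k) = (1/11) · C(20, 10) = (1/11) · 184756 = 16796.
σ^{2k} = (σ²)^k = (33/14)^10 = 1531578985264449/289254654976.

Therefore m_{20} = σ^{20} · C_10 = (1531578985264449/289254654976) · 16796 = 6431100159125421351/72313663744.


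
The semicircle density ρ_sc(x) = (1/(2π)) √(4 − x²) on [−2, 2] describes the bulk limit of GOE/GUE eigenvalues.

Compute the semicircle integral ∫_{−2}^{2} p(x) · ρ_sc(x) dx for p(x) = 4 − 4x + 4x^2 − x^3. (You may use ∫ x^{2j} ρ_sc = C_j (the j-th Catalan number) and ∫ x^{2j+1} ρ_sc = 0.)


Write p(x) = Σ a_i x^i, split into monomials and integrate each against ρ_sc separately.
Using ∫ x^{2j} ρ_sc = C_j = (1/(j+1)) C(2j, j) (Catalan numbers) and ∫ x^{2j+1} ρ_sc = 0 (odd monomials vanish by symmetry):
  i = 0 (even): a_0 · C_{0} = 4 · 1 = 4
  i = 1 (odd): ∫ x^1 ρ_sc = 0 (vanishes)
  i = 2 (even): a_2 · C_{1} = 4 · 1 = 4
  i = 3 (odd): ∫ x^3 ρ_sc = 0 (vanishes)

Summing the contributions: ∫_{−2}^{2} p(x) ρ_sc(x) dx = 4 + 4 = 8.


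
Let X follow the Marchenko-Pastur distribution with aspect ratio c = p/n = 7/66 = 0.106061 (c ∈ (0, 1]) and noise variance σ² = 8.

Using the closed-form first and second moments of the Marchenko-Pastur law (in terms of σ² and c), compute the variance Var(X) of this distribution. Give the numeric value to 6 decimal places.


Recall the MP moments m_1 = E[X] = σ² and m_2 = E[X²] = σ⁴ (1 + c).
m_1 = E[X] = σ² = 8, so m_1² = 64.
m_2 = E[X²] = σ⁴ (1 + c) = 64 · (1 + 0.106061) = 64 · 1.106061 = 70.787879.
(Note m_2 − m_1² simplifies to c · σ⁴ = 0.106061 · 64.)

Var(X) = m_2 − m_1² = 70.787879 − 64 = 6.787879.


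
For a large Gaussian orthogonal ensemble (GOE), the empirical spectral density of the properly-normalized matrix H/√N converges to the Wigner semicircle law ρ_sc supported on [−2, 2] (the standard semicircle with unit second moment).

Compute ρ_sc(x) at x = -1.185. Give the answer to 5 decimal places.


ρ_sc(x) = (1/(2π)) √(4 − x²). With x = -1.185:
  4 − x² = 4 − (-1.185)² = 4 − 1.404225 = 2.595775.
  √(4 − x²) = 1.611141.
  1/(2π) = 0.159155.
  ρ_sc(-1.185) = 0.159155 · 1.611141 = 0.256421.

Rounded to 5 decimal places: ρ_sc(-1.185) ≈ 0.25642.


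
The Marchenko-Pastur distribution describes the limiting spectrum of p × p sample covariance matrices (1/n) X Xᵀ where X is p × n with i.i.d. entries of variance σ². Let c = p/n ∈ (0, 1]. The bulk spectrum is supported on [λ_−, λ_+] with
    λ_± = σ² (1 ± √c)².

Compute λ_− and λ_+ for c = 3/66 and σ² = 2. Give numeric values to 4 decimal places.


c = 3/66 = 0.045455; √c = 0.213201.
λ_− = σ² (1 − √c)² = 2 · (1 − 0.213201)² = 2 · (0.786799)² = 1.238106.
λ_+ = σ² (1 + √c)² = 2 · (1 + 0.213201)² = 2 · (1.213201)² = 2.943712.

Rounded to 4 decimal places: λ_− ≈ 1.2381, λ_+ ≈ 2.9437.


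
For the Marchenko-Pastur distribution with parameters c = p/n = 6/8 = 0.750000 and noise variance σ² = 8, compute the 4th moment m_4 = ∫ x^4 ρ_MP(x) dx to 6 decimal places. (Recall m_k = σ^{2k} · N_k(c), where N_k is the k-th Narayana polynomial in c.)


E[X⁴] = σ⁸ (1 + 6c + 6c² + c³) (fourth MP moment). With σ² = 8 (so σ⁸ = 4096) and c = 6/8 = 0.750000: E[X⁴] = 4096 · (1 + 6·0.750000 + 6·(0.750000)² + (0.750000)³) = 4096 · 9.296875.

So E[X^4] = 38080.000000.


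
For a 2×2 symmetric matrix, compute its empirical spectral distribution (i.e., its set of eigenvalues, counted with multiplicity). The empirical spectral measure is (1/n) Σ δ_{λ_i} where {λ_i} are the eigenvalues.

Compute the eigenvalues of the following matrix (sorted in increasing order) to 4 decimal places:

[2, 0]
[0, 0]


Since M is real symmetric, both eigenvalues are real; they are the roots of det(λI − M) = λ² − (tr M) λ + det M.
tr M = 2 + 0 = 2.
det M = 2·0 − 0² = 0 − 0 = 0.
Characteristic polynomial: λ² − 2λ = 0.
Discriminant Δ = (tr M)² − 4·det M = 4 − 0 = 4; √Δ = 2.000000.
λ = (tr M ± √Δ)/2 = (2 ± 2.000000)/2, giving (tr M − √Δ)/2 = 0.0000 and (tr M + √Δ)/2 = 2.0000.

Eigenvalues sorted in increasing order: [0.0000, 2.0000].


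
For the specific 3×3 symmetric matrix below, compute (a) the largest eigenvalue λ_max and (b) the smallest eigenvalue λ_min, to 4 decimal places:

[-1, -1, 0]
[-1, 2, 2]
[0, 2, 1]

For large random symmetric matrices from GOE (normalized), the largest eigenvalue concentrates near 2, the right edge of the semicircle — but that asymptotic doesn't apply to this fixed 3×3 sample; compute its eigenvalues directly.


Since M is real symmetric, all three eigenvalues are real; they are the roots of det(λI − M) = λ³ − (tr M) λ² + s λ − det M, where s is the sum of the principal 2×2 minors.
tr M = -1 + 2 + 1 = 2.
s = ((-1)·2 − (-1)²) + ((-1)·1 − 0²) + (2·1 − 2²) = -3 + (-1) + (-2) = -6.
det M (expand along row 1) = (-1)·(-2) − (-1)·(-1) + 0·(-2) = 1.
Characteristic polynomial: λ³ − 2λ² − 6λ − 1 = 0.
Substitute λ = y + (tr M)/3 = y + 0.666667 to remove the quadratic term: y³ + p·y + q = 0 with p = s − (tr M)²/3 = -7.333333 and q = −2(tr M)³/27 + (tr M)·s/3 − det M = -5.592593.
Three real roots ⇒ use the trigonometric (Viète) form: r = 2√(−p/3) = 3.126944, φ = arccos(3q/(p·r)) = arccos(0.731666) = 0.750033 rad.
y_k = r·cos(φ/3 − 2πk/3) for k = 0, 1, 2 gives y = 3.029726, -0.844861, -2.184865.
λ_k = y_k + 0.666667 gives λ = 3.6964, -0.1782, -1.5182 (check: the sum is 2.0000 = tr M).

Hence λ_max = 3.6964 and λ_min = -1.5182.


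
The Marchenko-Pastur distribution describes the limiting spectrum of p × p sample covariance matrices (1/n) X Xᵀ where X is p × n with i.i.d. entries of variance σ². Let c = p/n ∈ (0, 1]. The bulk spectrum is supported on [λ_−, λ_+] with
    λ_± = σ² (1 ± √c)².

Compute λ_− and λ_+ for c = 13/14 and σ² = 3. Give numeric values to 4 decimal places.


c = 13/14 = 0.928571; √c = 0.963624.
λ_− = σ² (1 − √c)² = 3 · (1 − 0.963624)² = 3 · (0.036376)² = 0.003970.
λ_+ = σ² (1 + √c)² = 3 · (1 + 0.963624)² = 3 · (1.963624)² = 11.567459.

Rounded to 4 decimal places: λ_− ≈ 0.0040, λ_+ ≈ 11.5675.


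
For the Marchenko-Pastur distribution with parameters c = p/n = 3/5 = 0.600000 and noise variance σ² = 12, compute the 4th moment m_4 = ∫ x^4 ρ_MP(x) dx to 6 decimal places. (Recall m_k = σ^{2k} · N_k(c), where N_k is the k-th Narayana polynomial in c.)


E[X⁴] = σ⁸ (1 + 6c + 6c² + c³) (fourth MP moment). With σ² = 12 (so σ⁸ = 20736) and c = 3/5 = 0.600000: E[X⁴] = 20736 · (1 + 6·0.600000 + 6·(0.600000)² + (0.600000)³) = 20736 · 6.976000.

So E[X^4] = 144654.336000.


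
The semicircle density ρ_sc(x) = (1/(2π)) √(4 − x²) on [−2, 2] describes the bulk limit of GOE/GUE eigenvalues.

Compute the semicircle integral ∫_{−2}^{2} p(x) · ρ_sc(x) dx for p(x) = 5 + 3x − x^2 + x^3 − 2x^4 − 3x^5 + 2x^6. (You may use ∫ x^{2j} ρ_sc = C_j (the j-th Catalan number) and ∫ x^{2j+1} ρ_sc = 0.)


Write p(x) = Σ a_i x^i, split into monomials and integrate each against ρ_sc separately.
Using ∫ x^{2j} ρ_sc = C_j = (1/(j+1)) C(2j, j) (Catalan numbers) and ∫ x^{2j+1} ρ_sc = 0 (odd monomials vanish by symmetry):
  i = 0 (even): a_0 · C_{0} = 5 · 1 = 5
  i = 1 (odd): ∫ x^1 ρ_sc = 0 (vanishes)
  i = 2 (even): a_2 · C_{1} = -1 · 1 = -1
  i = 3 (odd): ∫ x^3 ρ_sc = 0 (vanishes)
  i = 4 (even): a_4 · C_{2} = -2 · 2 = -4
  i = 5 (odd): ∫ x^5 ρ_sc = 0 (vanishes)
  i = 6 (even): a_6 · C_{3} = 2 · 5 = 10

Summing the contributions: ∫_{−2}^{2} p(x) ρ_sc(x) dx = 5 + (-1) + (-4) + 10 = 10.


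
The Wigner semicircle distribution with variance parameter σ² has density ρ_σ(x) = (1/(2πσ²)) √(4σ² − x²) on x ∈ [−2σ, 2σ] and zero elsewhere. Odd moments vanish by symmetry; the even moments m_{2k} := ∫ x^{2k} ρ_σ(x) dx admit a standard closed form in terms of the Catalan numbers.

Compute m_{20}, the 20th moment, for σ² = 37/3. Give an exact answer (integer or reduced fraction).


By the scaled semicircle moment identity, m_{2k} = σ^{2k} · C_k with k = 10.
C_10 = (1/(k+1)) · C(2k, k) = (1/11) · C(20, 10) = (1/11) · 184756 = 16796.
σ^{2k} = (σ²)^k = (37/3)^10 = 4808584372417849/59049.

Therefore m_{20} = σ^{20} · C_10 = (4808584372417849/59049) · 16796 = 80764983119130191804/59049.


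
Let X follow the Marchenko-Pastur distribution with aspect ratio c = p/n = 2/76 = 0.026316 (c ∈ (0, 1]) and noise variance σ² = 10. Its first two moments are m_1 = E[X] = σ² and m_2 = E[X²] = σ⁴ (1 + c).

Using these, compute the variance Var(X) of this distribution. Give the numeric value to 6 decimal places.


m_1 = E[X] = σ² = 10, so m_1² = 100.
m_2 = E[X²] = σ⁴ (1 + c) = 100 · (1 + 0.026316) = 100 · 1.026316 = 102.631579.
(Note m_2 − m_1² simplifies to c · σ⁴ = 0.026316 · 100.)

Var(X) = m_2 − m_1² = 102.631579 − 100 = 2.631579.


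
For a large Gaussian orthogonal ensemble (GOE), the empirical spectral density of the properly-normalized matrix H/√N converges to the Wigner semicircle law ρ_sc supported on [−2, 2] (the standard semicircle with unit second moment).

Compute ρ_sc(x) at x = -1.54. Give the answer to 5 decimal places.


ρ_sc(x) = (1/(2π)) √(4 − x²). With x = -1.54:
  4 − x² = 4 − (-1.54)² = 4 − 2.371600 = 1.628400.
  √(4 − x²) = 1.276088.
  1/(2π) = 0.159155.
  ρ_sc(-1.54) = 0.159155 · 1.276088 = 0.203096.

Rounded to 5 decimal places: ρ_sc(-1.54) ≈ 0.20310.


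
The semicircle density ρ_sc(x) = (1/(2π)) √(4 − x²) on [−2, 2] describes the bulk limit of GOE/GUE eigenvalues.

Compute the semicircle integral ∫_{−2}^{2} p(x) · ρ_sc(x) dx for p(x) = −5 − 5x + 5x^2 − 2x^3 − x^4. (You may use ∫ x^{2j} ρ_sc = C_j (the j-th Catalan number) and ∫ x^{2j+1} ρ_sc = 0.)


Write p(x) = Σ a_i x^i, split into monomials and integrate each against ρ_sc separately.
Using ∫ x^{2j} ρ_sc = C_j = (1/(j+1)) C(2j, j) (Catalan numbers) and ∫ x^{2j+1} ρ_sc = 0 (odd monomials vanish by symmetry):
  i = 0 (even): a_0 · C_{0} = -5 · 1 = -5
  i = 1 (odd): ∫ x^1 ρ_sc = 0 (vanishes)
  i = 2 (even): a_2 · C_{1} = 5 · 1 = 5
  i = 3 (odd): ∫ x^3 ρ_sc = 0 (vanishes)
  i = 4 (even): a_4 · C_{2} = -1 · 2 = -2

Summing the contributions: ∫_{−2}^{2} p(x) ρ_sc(x) dx = (-5) + 5 + (-2) = -2.


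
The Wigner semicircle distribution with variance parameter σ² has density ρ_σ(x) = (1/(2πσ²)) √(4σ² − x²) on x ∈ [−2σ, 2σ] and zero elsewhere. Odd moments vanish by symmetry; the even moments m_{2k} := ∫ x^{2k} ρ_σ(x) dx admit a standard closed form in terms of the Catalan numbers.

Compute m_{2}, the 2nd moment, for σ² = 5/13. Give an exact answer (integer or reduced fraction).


By the scaled semicircle moment identity, m_{2k} = σ^{2k} · C_k with k = 1.
C_1 = (1/(k+1)) · C(2k, k) = (1/2) · C(2, 1) = (1/2) · 2 = 1.
σ^{2k} = (σ²)^k = (5/13)^1 = 5/13.

Therefore m_{2} = σ^{2} · C_1 = (5/13) · 1 = 5/13.


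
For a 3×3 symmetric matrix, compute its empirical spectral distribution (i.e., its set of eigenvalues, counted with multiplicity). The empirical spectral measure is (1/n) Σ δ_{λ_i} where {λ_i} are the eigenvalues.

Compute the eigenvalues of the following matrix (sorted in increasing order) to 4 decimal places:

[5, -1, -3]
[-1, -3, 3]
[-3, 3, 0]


Since M is real symmetric, all three eigenvalues are real; they are the roots of det(λI − M) = λ³ − (tr M) λ² + s λ − det M, where s is the sum of the principal 2×2 minors.
tr M = 5 + (-3) + 0 = 2.
s = (5·(-3) − (-1)²) + (5·0 − (-3)²) + ((-3)·0 − 3²) = -16 + (-9) + (-9) = -34.
det M (expand along row 1) = 5·(-9) − (-1)·9 + (-3)·(-12) = 0.
Characteristic polynomial: λ³ − 2λ² − 34λ = 0.
Substitute λ = y + (tr M)/3 = y + 0.666667 to remove the quadratic term: y³ + p·y + q = 0 with p = s − (tr M)²/3 = -35.333333 and q = −2(tr M)³/27 + (tr M)·s/3 − det M = -23.259259.
Three real roots ⇒ use the trigonometric (Viète) form: r = 2√(−p/3) = 6.863753, φ = arccos(3q/(p·r)) = arccos(0.287721) = 1.278950 rad.
y_k = r·cos(φ/3 − 2πk/3) for k = 0, 1, 2 gives y = 6.249413, -0.666667, -5.582746.
λ_k = y_k + 0.666667 gives λ = 6.9161, 0.0000, -4.9161 (check: the sum is 2.0000 = tr M).

Eigenvalues sorted in increasing order: [-4.9161, 0.0000, 6.9161].


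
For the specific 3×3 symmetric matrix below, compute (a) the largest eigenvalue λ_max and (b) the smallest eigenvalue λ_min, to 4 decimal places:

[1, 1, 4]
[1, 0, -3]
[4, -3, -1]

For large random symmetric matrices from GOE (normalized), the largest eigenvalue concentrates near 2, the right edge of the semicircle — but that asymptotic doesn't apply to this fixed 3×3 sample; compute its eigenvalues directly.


Since M is real symmetric, all three eigenvalues are real; they are the roots of det(λI − M) = λ³ − (tr M) λ² + s λ − det M, where s is the sum of the principal 2×2 minors.
tr M = 1 + 0 + (-1) = 0.
s = (1·0 − 1²) + (1·(-1) − 4²) + (0·(-1) − (-3)²) = -1 + (-17) + (-9) = -27.
det M (expand along row 1) = 1·(-9) − 1·11 + 4·(-3) = -32.
Characteristic polynomial: λ³ − 27λ + 32 = 0.
Substitute λ = y + (tr M)/3 = y + 0.000000 to remove the quadratic term: y³ + p·y + q = 0 with p = s − (tr M)²/3 = -27.000000 and q = −2(tr M)³/27 + (tr M)·s/3 − det M = 32.000000.
Three real roots ⇒ use the trigonometric (Viète) form: r = 2√(−p/3) = 6.000000, φ = arccos(3q/(p·r)) = arccos(-0.592593) = 2.205070 rad.
y_k = r·cos(φ/3 − 2πk/3) for k = 0, 1, 2 gives y = 4.450891, 1.259118, -5.710008.
λ_k = y_k + 0.000000 gives λ = 4.4509, 1.2591, -5.7100 (check: the sum is 0.0000 = tr M).

Hence λ_max = 4.4509 and λ_min = -5.7100.


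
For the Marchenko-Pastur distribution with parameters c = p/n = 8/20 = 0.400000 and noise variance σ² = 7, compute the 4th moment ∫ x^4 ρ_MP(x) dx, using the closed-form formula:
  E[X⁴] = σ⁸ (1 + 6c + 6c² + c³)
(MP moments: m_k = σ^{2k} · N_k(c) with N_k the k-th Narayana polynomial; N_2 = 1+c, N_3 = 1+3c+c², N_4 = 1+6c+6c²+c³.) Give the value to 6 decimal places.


E[X⁴] = σ⁸ (1 + 6c + 6c² + c³) (fourth MP moment). With σ² = 7 (so σ⁸ = 2401) and c = 8/20 = 0.400000: E[X⁴] = 2401 · (1 + 6·0.400000 + 6·(0.400000)² + (0.400000)³) = 2401 · 4.424000.

So E[X^4] = 10622.024000.


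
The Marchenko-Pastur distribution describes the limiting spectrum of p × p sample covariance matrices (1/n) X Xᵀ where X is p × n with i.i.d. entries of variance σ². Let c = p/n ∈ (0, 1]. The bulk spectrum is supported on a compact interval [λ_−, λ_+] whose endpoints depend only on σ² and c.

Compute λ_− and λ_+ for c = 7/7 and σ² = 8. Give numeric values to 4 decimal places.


c = 7/7 = 1.000000; √c = 1.000000.
λ_− = σ² (1 − √c)² = 8 · (1 − 1.000000)² = 8 · (0.000000)² = 0.000000.
λ_+ = σ² (1 + √c)² = 8 · (1 + 1.000000)² = 8 · (2.000000)² = 32.000000.

Rounded to 4 decimal places: λ_− ≈ 0.0000, λ_+ ≈ 32.0000.


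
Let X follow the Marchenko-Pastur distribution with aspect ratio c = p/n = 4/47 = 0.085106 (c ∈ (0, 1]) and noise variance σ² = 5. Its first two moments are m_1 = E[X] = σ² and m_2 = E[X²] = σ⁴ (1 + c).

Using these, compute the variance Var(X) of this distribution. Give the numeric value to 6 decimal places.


m_1 = E[X] = σ² = 5, so m_1² = 25.
m_2 = E[X²] = σ⁴ (1 + c) = 25 · (1 + 0.085106) = 25 · 1.085106 = 27.127660.
(Note m_2 − m_1² simplifies to c · σ⁴ = 0.085106 · 25.)

Var(X) = m_2 − m_1² = 27.127660 − 25 = 2.127660.


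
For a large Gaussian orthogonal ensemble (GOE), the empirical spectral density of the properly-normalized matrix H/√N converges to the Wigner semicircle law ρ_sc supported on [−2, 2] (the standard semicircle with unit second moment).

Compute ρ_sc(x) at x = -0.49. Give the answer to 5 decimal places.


ρ_sc(x) = (1/(2π)) √(4 − x²). With x = -0.49:
  4 − x² = 4 − (-0.49)² = 4 − 0.240100 = 3.759900.
  √(4 − x²) = 1.939046.
  1/(2π) = 0.159155.
  ρ_sc(-0.49) = 0.159155 · 1.939046 = 0.308609.

Rounded to 5 decimal places: ρ_sc(-0.49) ≈ 0.30861.


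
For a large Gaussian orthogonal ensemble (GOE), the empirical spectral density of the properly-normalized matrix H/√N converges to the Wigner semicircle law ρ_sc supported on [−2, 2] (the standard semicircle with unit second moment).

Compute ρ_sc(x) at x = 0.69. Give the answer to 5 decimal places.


ρ_sc(x) = (1/(2π)) √(4 − x²). With x = 0.69:
  4 − x² = 4 − (0.69)² = 4 − 0.476100 = 3.523900.
  √(4 − x²) = 1.877205.
  1/(2π) = 0.159155.
  ρ_sc(0.69) = 0.159155 · 1.877205 = 0.298767.

Rounded to 5 decimal places: ρ_sc(0.69) ≈ 0.29877.


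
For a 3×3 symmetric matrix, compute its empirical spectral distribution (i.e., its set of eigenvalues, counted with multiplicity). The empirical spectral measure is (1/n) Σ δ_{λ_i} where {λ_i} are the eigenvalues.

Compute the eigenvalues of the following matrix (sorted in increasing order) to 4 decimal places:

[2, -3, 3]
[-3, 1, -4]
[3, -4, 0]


Since M is real symmetric, all three eigenvalues are real; they are the roots of det(λI − M) = λ³ − (tr M) λ² + s λ − det M, where s is the sum of the principal 2×2 minors.
tr M = 2 + 1 + 0 = 3.
s = (2·1 − (-3)²) + (2·0 − 3²) + (1·0 − (-4)²) = -7 + (-9) + (-16) = -32.
det M (expand along row 1) = 2·(-16) − (-3)·12 + 3·9 = 31.
Characteristic polynomial: λ³ − 3λ² − 32λ − 31 = 0.
Substitute λ = y + (tr M)/3 = y + 1.000000 to remove the quadratic term: y³ + p·y + q = 0 with p = s − (tr M)²/3 = -35.000000 and q = −2(tr M)³/27 + (tr M)·s/3 − det M = -65.000000.
Three real roots ⇒ use the trigonometric (Viète) form: r = 2√(−p/3) = 6.831301, φ = arccos(3q/(p·r)) = arccos(0.815574) = 0.617077 rad.
y_k = r·cos(φ/3 − 2πk/3) for k = 0, 1, 2 gives y = 6.687296, -2.135319, -4.551976.
λ_k = y_k + 1.000000 gives λ = 7.6873, -1.1353, -3.5520 (check: the sum is 3.0000 = tr M).

Eigenvalues sorted in increasing order: [-3.5520, -1.1353, 7.6873].


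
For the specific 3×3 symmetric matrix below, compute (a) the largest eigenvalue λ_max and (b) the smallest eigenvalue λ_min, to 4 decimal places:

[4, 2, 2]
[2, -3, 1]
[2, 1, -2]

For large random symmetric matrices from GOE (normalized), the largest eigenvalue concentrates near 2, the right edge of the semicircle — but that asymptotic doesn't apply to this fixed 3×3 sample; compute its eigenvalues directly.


Since M is real symmetric, all three eigenvalues are real; they are the roots of det(λI − M) = λ³ − (tr M) λ² + s λ − det M, where s is the sum of the principal 2×2 minors.
tr M = 4 + (-3) + (-2) = -1.
s = (4·(-3) − 2²) + (4·(-2) − 2²) + ((-3)·(-2) − 1²) = -16 + (-12) + 5 = -23.
det M (expand along row 1) = 4·5 − 2·(-6) + 2·8 = 48.
Characteristic polynomial: λ³ + λ² − 23λ − 48 = 0.
Substitute λ = y + (tr M)/3 = y − 0.333333 to remove the quadratic term: y³ + p·y + q = 0 with p = s − (tr M)²/3 = -23.333333 and q = −2(tr M)³/27 + (tr M)·s/3 − det M = -40.259259.
Three real roots ⇒ use the trigonometric (Viète) form: r = 2√(−p/3) = 5.577734, φ = arccos(3q/(p·r)) = arccos(0.928010) = 0.381762 rad.
y_k = r·cos(φ/3 − 2πk/3) for k = 0, 1, 2 gives y = 5.532633, -2.153279, -3.379354.
λ_k = y_k − 0.333333 gives λ = 5.1993, -2.4866, -3.7127 (check: the sum is -1.0000 = tr M).

Hence λ_max = 5.1993 and λ_min = -3.7127.


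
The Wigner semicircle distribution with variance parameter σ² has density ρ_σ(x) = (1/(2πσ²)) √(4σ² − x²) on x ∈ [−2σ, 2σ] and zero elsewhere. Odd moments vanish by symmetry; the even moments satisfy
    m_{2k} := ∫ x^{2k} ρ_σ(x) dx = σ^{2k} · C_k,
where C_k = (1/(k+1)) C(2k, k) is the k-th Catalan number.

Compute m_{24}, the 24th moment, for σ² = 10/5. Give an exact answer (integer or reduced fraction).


By the scaled semicircle moment identity, m_{2k} = σ^{2k} · C_k with k = 12.
C_12 = (1/(k+1)) · C(2k, k) = (1/13) · C(24, 12) = (1/13) · 2704156 = 208012.
σ^{2k} = (σ²)^k = (10/5)^12 = 4096.

Therefore m_{24} = σ^{24} · C_12 = 4096 · 208012 = 852017152.


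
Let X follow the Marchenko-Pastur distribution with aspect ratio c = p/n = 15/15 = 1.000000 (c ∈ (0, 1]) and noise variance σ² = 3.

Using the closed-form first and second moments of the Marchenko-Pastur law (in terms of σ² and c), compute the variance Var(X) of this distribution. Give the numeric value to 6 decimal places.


Recall the MP moments m_1 = E[X] = σ² and m_2 = E[X²] = σ⁴ (1 + c).
m_1 = E[X] = σ² = 3, so m_1² = 9.
m_2 = E[X²] = σ⁴ (1 + c) = 9 · (1 + 1.000000) = 9 · 2.000000 = 18.000000.
(Note m_2 − m_1² simplifies to c · σ⁴ = 1.000000 · 9.)

Var(X) = m_2 − m_1² = 18.000000 − 9 = 9.000000.


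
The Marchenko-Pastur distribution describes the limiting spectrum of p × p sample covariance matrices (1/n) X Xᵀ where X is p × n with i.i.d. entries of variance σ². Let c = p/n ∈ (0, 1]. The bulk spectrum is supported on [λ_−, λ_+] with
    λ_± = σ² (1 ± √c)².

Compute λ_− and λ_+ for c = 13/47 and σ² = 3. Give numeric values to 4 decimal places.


c = 13/47 = 0.276596; √c = 0.525924.
λ_− = σ² (1 − √c)² = 3 · (1 − 0.525924)² = 3 · (0.474076)² = 0.674245.
λ_+ = σ² (1 + √c)² = 3 · (1 + 0.525924)² = 3 · (1.525924)² = 6.985329.

Rounded to 4 decimal places: λ_− ≈ 0.6742, λ_+ ≈ 6.9853.


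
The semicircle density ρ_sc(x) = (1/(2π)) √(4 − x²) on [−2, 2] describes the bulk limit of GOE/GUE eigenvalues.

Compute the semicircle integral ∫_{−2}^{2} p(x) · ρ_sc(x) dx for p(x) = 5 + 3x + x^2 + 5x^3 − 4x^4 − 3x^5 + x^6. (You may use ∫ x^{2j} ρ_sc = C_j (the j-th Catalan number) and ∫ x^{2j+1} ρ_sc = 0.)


Write p(x) = Σ a_i x^i, split into monomials and integrate each against ρ_sc separately.
Using ∫ x^{2j} ρ_sc = C_j = (1/(j+1)) C(2j, j) (Catalan numbers) and ∫ x^{2j+1} ρ_sc = 0 (odd monomials vanish by symmetry):
  i = 0 (even): a_0 · C_{0} = 5 · 1 = 5
  i = 1 (odd): ∫ x^1 ρ_sc = 0 (vanishes)
  i = 2 (even): a_2 · C_{1} = 1 · 1 = 1
  i = 3 (odd): ∫ x^3 ρ_sc = 0 (vanishes)
  i = 4 (even): a_4 · C_{2} = -4 · 2 = -8
  i = 5 (odd): ∫ x^5 ρ_sc = 0 (vanishes)
  i = 6 (even): a_6 · C_{3} = 1 · 5 = 5

Summing the contributions: ∫_{−2}^{2} p(x) ρ_sc(x) dx = 5 + 1 + (-8) + 5 = 3.


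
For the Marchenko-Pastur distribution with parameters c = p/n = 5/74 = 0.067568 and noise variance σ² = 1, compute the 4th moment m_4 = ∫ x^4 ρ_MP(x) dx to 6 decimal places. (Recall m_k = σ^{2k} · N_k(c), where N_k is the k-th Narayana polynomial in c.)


E[X⁴] = σ⁸ (1 + 6c + 6c² + c³) (fourth MP moment). With σ² = 1 (so σ⁸ = 1) and c = 5/74 = 0.067568: E[X⁴] = 1 · (1 + 6·0.067568 + 6·(0.067568)² + (0.067568)³) = 1 · 1.433106.

So E[X^4] = 1.433106.


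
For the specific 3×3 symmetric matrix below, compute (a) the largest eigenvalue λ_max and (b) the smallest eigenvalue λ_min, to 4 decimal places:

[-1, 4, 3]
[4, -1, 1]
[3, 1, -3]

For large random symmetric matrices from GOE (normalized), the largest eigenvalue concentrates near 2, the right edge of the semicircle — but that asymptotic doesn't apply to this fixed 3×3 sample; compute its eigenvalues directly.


Since M is real symmetric, all three eigenvalues are real; they are the roots of det(λI − M) = λ³ − (tr M) λ² + s λ − det M, where s is the sum of the principal 2×2 minors.
tr M = -1 + (-1) + (-3) = -5.
s = ((-1)·(-1) − 4²) + ((-1)·(-3) − 3²) + ((-1)·(-3) − 1²) = -15 + (-6) + 2 = -19.
det M (expand along row 1) = (-1)·2 − 4·(-15) + 3·7 = 79.
Characteristic polynomial: λ³ + 5λ² − 19λ − 79 = 0.
Substitute λ = y + (tr M)/3 = y − 1.666667 to remove the quadratic term: y³ + p·y + q = 0 with p = s − (tr M)²/3 = -27.333333 and q = −2(tr M)³/27 + (tr M)·s/3 − det M = -38.074074.
Three real roots ⇒ use the trigonometric (Viète) form: r = 2√(−p/3) = 6.036923, φ = arccos(3q/(p·r)) = arccos(0.692217) = 0.806240 rad.
y_k = r·cos(φ/3 − 2πk/3) for k = 0, 1, 2 gives y = 5.820225, -1.521923, -4.298302.
λ_k = y_k − 1.666667 gives λ = 4.1536, -3.1886, -5.9650 (check: the sum is -5.0000 = tr M).

Hence λ_max = 4.1536 and λ_min = -5.9650.


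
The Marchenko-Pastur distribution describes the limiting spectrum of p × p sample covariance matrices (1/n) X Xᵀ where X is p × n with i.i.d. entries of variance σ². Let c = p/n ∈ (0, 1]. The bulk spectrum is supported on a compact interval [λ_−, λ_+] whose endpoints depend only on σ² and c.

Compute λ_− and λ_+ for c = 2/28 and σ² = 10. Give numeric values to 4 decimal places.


c = 2/28 = 0.071429; √c = 0.267261.
λ_− = σ² (1 − √c)² = 10 · (1 − 0.267261)² = 10 · (0.732739)² = 5.369061.
λ_+ = σ² (1 + √c)² = 10 · (1 + 0.267261)² = 10 · (1.267261)² = 16.059511.

Rounded to 4 decimal places: λ_− ≈ 5.3691, λ_+ ≈ 16.0595.


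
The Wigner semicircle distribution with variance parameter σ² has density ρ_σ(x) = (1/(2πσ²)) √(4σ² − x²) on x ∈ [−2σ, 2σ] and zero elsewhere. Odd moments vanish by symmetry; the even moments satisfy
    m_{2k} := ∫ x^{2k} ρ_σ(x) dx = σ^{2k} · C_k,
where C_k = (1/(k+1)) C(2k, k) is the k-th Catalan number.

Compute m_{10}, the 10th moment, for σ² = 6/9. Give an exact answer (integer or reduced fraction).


By the scaled semicircle moment identity, m_{2k} = σ^{2k} · C_k with k = 5.
C_5 = (1/(k+1)) · C(2k, k) = (1/6) · C(10, 5) = (1/6) · 252 = 42.
σ^{2k} = (σ²)^k = (6/9)^5 = 32/243.

Therefore m_{10} = σ^{10} · C_5 = (32/243) · 42 = 448/81.


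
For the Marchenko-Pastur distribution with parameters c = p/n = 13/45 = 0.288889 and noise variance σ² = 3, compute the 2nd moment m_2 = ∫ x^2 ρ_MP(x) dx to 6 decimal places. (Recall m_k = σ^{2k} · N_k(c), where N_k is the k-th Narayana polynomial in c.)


E[X²] = σ⁴ (1 + c) (second MP moment). With σ² = 3 (so σ⁴ = 9) and c = 13/45 = 0.288889: E[X²] = 9 · (1 + 0.288889) = 9 · 1.288889.

So E[X^2] = 11.600000.


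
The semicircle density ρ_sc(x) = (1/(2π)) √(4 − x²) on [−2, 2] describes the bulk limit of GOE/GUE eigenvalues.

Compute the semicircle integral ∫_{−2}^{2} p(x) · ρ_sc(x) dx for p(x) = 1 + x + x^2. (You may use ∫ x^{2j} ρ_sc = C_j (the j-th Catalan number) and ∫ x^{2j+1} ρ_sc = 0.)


Write p(x) = Σ a_i x^i, split into monomials and integrate each against ρ_sc separately.
Using ∫ x^{2j} ρ_sc = C_j = (1/(j+1)) C(2j, j) (Catalan numbers) and ∫ x^{2j+1} ρ_sc = 0 (odd monomials vanish by symmetry):
  i = 0 (even): a_0 · C_{0} = 1 · 1 = 1
  i = 1 (odd): ∫ x^1 ρ_sc = 0 (vanishes)
  i = 2 (even): a_2 · C_{1} = 1 · 1 = 1

Summing the contributions: ∫_{−2}^{2} p(x) ρ_sc(x) dx = 1 + 1 = 2.


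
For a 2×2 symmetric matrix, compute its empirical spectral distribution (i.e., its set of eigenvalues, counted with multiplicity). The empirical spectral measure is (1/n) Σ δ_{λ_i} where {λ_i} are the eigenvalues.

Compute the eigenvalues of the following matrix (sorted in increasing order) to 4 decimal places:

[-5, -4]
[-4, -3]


Since M is real symmetric, both eigenvalues are real; they are the roots of det(λI − M) = λ² − (tr M) λ + det M.
tr M = -5 + (-3) = -8.
det M = (-5)·(-3) − (-4)² = 15 − 16 = -1.
Characteristic polynomial: λ² + 8λ − 1 = 0.
Discriminant Δ = (tr M)² − 4·det M = 64 − (-4) = 68; √Δ = 8.246211.
λ = (tr M ± √Δ)/2 = (-8 ± 8.246211)/2, giving (tr M − √Δ)/2 = -8.1231 and (tr M + √Δ)/2 = 0.1231.

Eigenvalues sorted in increasing order: [-8.1231, 0.1231].


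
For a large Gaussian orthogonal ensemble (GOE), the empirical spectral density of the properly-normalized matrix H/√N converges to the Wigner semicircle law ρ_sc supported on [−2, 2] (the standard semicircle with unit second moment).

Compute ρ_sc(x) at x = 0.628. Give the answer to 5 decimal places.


ρ_sc(x) = (1/(2π)) √(4 − x²). With x = 0.628:
  4 − x² = 4 − (0.628)² = 4 − 0.394384 = 3.605616.
  √(4 − x²) = 1.898846.
  1/(2π) = 0.159155.
  ρ_sc(0.628) = 0.159155 · 1.898846 = 0.302211.

Rounded to 5 decimal places: ρ_sc(0.628) ≈ 0.30221.


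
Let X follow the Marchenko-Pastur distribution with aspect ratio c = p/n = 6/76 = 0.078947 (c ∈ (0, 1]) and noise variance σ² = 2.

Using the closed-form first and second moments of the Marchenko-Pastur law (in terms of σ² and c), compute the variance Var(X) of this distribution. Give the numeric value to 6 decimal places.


Recall the MP moments m_1 = E[X] = σ² and m_2 = E[X²] = σ⁴ (1 + c).
m_1 = E[X] = σ² = 2, so m_1² = 4.
m_2 = E[X²] = σ⁴ (1 + c) = 4 · (1 + 0.078947) = 4 · 1.078947 = 4.315789.
(Note m_2 − m_1² simplifies to c · σ⁴ = 0.078947 · 4.)

Var(X) = m_2 − m_1² = 4.315789 − 4 = 0.315789.


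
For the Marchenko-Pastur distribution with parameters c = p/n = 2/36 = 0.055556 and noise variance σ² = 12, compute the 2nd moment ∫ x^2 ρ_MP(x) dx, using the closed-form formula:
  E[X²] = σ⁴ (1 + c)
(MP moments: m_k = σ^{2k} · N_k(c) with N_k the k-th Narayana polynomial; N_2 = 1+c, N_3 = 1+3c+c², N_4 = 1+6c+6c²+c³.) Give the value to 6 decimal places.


E[X²] = σ⁴ (1 + c) (second MP moment). With σ² = 12 (so σ⁴ = 144) and c = 2/36 = 0.055556: E[X²] = 144 · (1 + 0.055556) = 144 · 1.055556.

So E[X^2] = 152.000000.


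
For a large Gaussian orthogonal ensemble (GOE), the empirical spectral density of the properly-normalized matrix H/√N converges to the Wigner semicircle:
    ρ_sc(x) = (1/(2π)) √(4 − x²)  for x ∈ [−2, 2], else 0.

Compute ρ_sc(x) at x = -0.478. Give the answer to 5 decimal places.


ρ_sc(x) = (1/(2π)) √(4 − x²). With x = -0.478:
  4 − x² = 4 − (-0.478)² = 4 − 0.228484 = 3.771516.
  √(4 − x²) = 1.942039.
  1/(2π) = 0.159155.
  ρ_sc(-0.478) = 0.159155 · 1.942039 = 0.309085.

Rounded to 5 decimal places: ρ_sc(-0.478) ≈ 0.30909.


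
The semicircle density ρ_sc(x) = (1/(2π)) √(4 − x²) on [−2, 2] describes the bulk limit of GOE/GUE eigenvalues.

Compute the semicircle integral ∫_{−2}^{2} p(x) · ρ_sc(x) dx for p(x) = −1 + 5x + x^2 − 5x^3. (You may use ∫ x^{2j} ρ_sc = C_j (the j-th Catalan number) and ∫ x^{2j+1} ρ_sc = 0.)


Write p(x) = Σ a_i x^i, split into monomials and integrate each against ρ_sc separately.
Using ∫ x^{2j} ρ_sc = C_j = (1/(j+1)) C(2j, j) (Catalan numbers) and ∫ x^{2j+1} ρ_sc = 0 (odd monomials vanish by symmetry):
  i = 0 (even): a_0 · C_{0} = -1 · 1 = -1
  i = 1 (odd): ∫ x^1 ρ_sc = 0 (vanishes)
  i = 2 (even): a_2 · C_{1} = 1 · 1 = 1
  i = 3 (odd): ∫ x^3 ρ_sc = 0 (vanishes)

Summing the contributions: ∫_{−2}^{2} p(x) ρ_sc(x) dx = (-1) + 1 = 0.


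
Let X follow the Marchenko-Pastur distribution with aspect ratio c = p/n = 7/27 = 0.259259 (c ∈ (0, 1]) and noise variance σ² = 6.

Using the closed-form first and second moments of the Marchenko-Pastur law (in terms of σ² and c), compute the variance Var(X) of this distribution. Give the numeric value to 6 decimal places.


Recall the MP moments m_1 = E[X] = σ² and m_2 = E[X²] = σ⁴ (1 + c).
m_1 = E[X] = σ² = 6, so m_1² = 36.
m_2 = E[X²] = σ⁴ (1 + c) = 36 · (1 + 0.259259) = 36 · 1.259259 = 45.333333.
(Note m_2 − m_1² simplifies to c · σ⁴ = 0.259259 · 36.)

Var(X) = m_2 − m_1² = 45.333333 − 36 = 9.333333.
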